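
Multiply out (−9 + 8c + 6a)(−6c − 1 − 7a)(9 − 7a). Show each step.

414c − 1150ac + 81 + 450a − 777a^2 − 432c^2 + 336ac^2 + 644a^2c + 294a^3

(−9 + 8c + 6a)(−6c − 1 − 7a)(9 − 7a)
= (54c + 9 + 63a − 48c^2 − 8c − 56ac − 36ac − 6a − 42a^2)(9 − 7a)    [distributive law]
= (46c + 9 + 57a − 48c^2 − 92ac − 42a^2)(9 − 7a)    [combine like terms]
= 414c − 322ac + 81 − 63a + 513a − 399a^2 − 432c^2 + 336ac^2 − 828ac + 644a^2c − 378a^2 + 294a^3    [distributive law]
= 414c − 1150ac + 81 + 450a − 777a^2 − 432c^2 + 336ac^2 + 644a^2c + 294a^3    [combine like terms]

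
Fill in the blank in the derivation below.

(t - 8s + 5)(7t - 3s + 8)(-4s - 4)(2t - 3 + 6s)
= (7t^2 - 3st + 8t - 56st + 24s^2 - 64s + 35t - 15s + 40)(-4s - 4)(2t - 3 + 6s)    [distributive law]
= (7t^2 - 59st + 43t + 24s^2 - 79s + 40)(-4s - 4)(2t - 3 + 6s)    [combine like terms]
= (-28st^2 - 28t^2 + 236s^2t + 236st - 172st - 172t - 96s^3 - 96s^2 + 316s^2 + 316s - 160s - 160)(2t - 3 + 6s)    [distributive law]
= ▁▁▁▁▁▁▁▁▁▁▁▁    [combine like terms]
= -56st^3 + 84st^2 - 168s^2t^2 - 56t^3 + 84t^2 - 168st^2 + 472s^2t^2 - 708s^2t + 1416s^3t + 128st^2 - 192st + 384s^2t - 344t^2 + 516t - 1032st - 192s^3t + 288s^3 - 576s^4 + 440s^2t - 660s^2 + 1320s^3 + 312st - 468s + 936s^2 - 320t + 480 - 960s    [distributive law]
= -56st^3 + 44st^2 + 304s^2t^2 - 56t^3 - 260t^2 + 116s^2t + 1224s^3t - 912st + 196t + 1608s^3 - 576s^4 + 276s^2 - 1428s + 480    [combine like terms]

By combine like terms:

(-28st^2 - 28t^2 + 236s^2t + 64st - 172t - 96s^3 + 220s^2 + 156s - 160)(2t - 3 + 6s)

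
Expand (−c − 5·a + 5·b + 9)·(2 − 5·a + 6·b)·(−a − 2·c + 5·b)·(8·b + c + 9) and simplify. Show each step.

1826·a·b·c + 22·a·c^2 + 990·a·c + 2·b·c^2 + 4·c^3 − 1594·b^2·c − 1440·b·c − 260·a^2·b·c − 55·a^2·c^2 − 440·a^2·c + 61·a·b·c^2 − 10·a·c^3 + 823·a·b^2·c + 6·b^2·c^2 + 12·b·c^3 − 570·b^3·c + 2060·a^2·b + 495·a^2 − 5457·a·b^2 − 3195·a·b − 200·a^3·b − 25·a^3·c − 225·a^3 + 1440·a^2·b^2 − 2440·a·b^3 + 3910·b^3 + 3600·b^2 + 1200·b^4 − 162·a − 324·c + 810·b

(−c − 5·a + 5·b + 9)·(2 − 5·a + 6·b)·(−a − 2·c + 5·b)·(8·b + c + 9)
= (−2·c + 5·a·c − 6·b·c − 10·a + 25·a^2 − 30·a·b + 10·b − 25·a·b + 30·b^2 + 18 − 45·a + 54·b)·(−a − 2·c + 5·b)·(8·b + c + 9)    [distributive law]
= (−2·c + 5·a·c − 6·b·c − 55·a + 25·a^2 − 55·a·b + 64·b + 30·b^2 + 18)·(−a − 2·c + 5·b)·(8·b + c + 9)    [combine like terms]
= (2·a·c + 4·c^2 − 10·b·c − 5·a^2·c − 10·a·c^2 + 25·a·b·c + 6·a·b·c + 12·b·c^2 − 30·b^2·c + 55·a^2 + 110·a·c − 275·a·b − 25·a^3 − 50·a^2·c + 125·a^2·b + 55·a^2·b + 110·a·b·c − 275·a·b^2 − 64·a·b − 128·b·c + 320·b^2 − 30·a·b^2 − 60·b^2·c + 150·b^3 − 18·a − 36·c + 90·b)·(8·b + c + 9)    [distributive law]
= (112·a·c + 4·c^2 − 138·b·c − 55·a^2·c − 10·a·c^2 + 141·a·b·c + 12·b·c^2 − 90·b^2·c + 55·a^2 − 339·a·b − 25·a^3 + 180·a^2·b − 305·a·b^2 + 320·b^2 + 150·b^3 − 18·a − 36·c + 90·b)·(8·b + c + 9)    [combine like terms]
= 896·a·b·c + 112·a·c^2 + 1008·a·c + 32·b·c^2 + 4·c^3 + 36·c^2 − 1104·b^2·c − 138·b·c^2 − 1242·b·c − 440·a^2·b·c − 55·a^2·c^2 − 495·a^2·c − 80·a·b·c^2 − 10·a·c^3 − 90·a·c^2 + 1128·a·b^2·c + 141·a·b·c^2 + 1269·a·b·c + 96·b^2·c^2 + 12·b·c^3 + 108·b·c^2 − 720·b^3·c − 90·b^2·c^2 − 810·b^2·c + 440·a^2·b + 55·a^2·c + 495·a^2 − 2712·a·b^2 − 339·a·b·c − 3051·a·b − 200·a^3·b − 25·a^3·c − 225·a^3 + 1440·a^2·b^2 + 180·a^2·b·c + 1620·a^2·b − 2440·a·b^3 − 305·a·b^2·c − 2745·a·b^2 + 2560·b^3 + 320·b^2·c + 2880·b^2 + 1200·b^4 + 150·b^3·c + 1350·b^3 − 144·a·b − 18·a·c − 162·a − 288·b·c − 36·c^2 − 324·c + 720·b^2 + 90·b·c + 810·b    [distributive law]
= 1826·a·b·c + 22·a·c^2 + 990·a·c + 2·b·c^2 + 4·c^3 − 1594·b^2·c − 1440·b·c − 260·a^2·b·c − 55·a^2·c^2 − 440·a^2·c + 61·a·b·c^2 − 10·a·c^3 + 823·a·b^2·c + 6·b^2·c^2 + 12·b·c^3 − 570·b^3·c + 2060·a^2·b + 495·a^2 − 5457·a·b^2 − 3195·a·b − 200·a^3·b − 25·a^3·c − 225·a^3 + 1440·a^2·b^2 − 2440·a·b^3 + 3910·b^3 + 3600·b^2 + 1200·b^4 − 162·a − 324·c + 810·b    [combine like terms]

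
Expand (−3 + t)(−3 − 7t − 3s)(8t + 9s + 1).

(−3 + t)(−3 − 7t − 3s)(8t + 9s + 1)
= (9 + 21t + 9s − 3t − 7t^2 − 3st)(8t + 9s + 1)    [distributive law]
= (9 + 18t + 9s − 7t^2 − 3st)(8t + 9s + 1)    [combine like terms]
= 72t + 81s + 9 + 144t^2 + 162st + 18t + 72st + 81s^2 + 9s − 56t^3 − 63st^2 − 7t^2 − 24st^2 − 27s^2t − 3st    [distributive law]
= 90t + 90s + 9 + 137t^2 + 231st + 81s^2 − 56t^3 − 87st^2 − 27s^2t    [combine like terms]

90t + 90s + 9 + 137t^2 + 231st + 81s^2 − 56t^3 − 87st^2 − 27s^2t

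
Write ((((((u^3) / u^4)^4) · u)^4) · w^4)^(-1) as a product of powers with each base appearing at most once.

u^12·w^(-4)

((((((u^3) / u^4)^4) · u)^4) · w^4)^(-1)
= ((((((u^3) / u^4)^4) · u)^4)^(-1)) · ((w^4)^(-1))    [power of a product]
= (((((u^3) / u^4)^4) · u)^(-4)) · ((w^4)^(-1))    [power of a power]
= (((((u^3) / u^4)^4)^(-4)) · (u^(-4))) · ((w^4)^(-1))    [power of a product]
= ((((u^3) / u^4)^(-16)) · (u^(-4))) · ((w^4)^(-1))    [power of a power]
= ((((u^3)^(-16)) / ((u^4)^(-16))) · (u^(-4))) · ((w^4)^(-1))    [power of a quotient]
= (((u^(-48)) / ((u^4)^(-16))) · (u^(-4))) · ((w^4)^(-1))    [power of a power]
= ((u^(-48) / u^(-64)) · (u^(-4))) · ((w^4)^(-1))    [power of a power]
= (u^16 · (u^(-4))) · ((w^4)^(-1))    [quotient of powers]
= u^12 · ((w^4)^(-1))    [product of powers]
= u^12 · w^(-4)    [power of a power]
= u^12·w^(-4)    [rearrange]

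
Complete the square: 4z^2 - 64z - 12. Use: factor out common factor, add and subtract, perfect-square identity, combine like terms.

4z^2 - 64z - 12
= 4(z^2 - 16z) - 12    [factor out 4 from the z-terms]
= 4(z^2 - 16z + 64 - 64) - 12    [add and subtract 64 inside the bracket]
= 4(z - 8)^2 - 256 - 12    [perfect-square identity]
= 4(z - 8)^2 - 268    [combine constants]

4(z - 8)^2 - 268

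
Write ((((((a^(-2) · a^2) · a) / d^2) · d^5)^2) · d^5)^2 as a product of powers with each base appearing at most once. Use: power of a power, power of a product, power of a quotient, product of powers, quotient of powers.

((((((a^(-2) · a^2) · a) / d^2) · d^5)^2) · d^5)^2
= ((((((a^(-2) · a^2) · a) / d^2) · d^5)^2)^2) · ((d^5)^2)    [power of a product]
= (((((a^(-2) · a^2) · a) / d^2) · d^5)^4) · ((d^5)^2)    [power of a power]
= (((((a^(-2) · a^2) · a) / d^2)^4) · ((d^5)^4)) · ((d^5)^2)    [power of a product]
= (((((a^(-2) · a^2) · a)^4) / ((d^2)^4)) · ((d^5)^4)) · ((d^5)^2)    [power of a quotient]
= (((((a^(-2) · a^2)^4) · (a^4)) / ((d^2)^4)) · ((d^5)^4)) · ((d^5)^2)    [power of a product]
= ((((((a^(-2))^4) · ((a^2)^4)) · (a^4)) / ((d^2)^4)) · ((d^5)^4)) · ((d^5)^2)    [power of a product]
= ((((a^(-8) · ((a^2)^4)) · (a^4)) / ((d^2)^4)) · ((d^5)^4)) · ((d^5)^2)    [power of a power]
= ((((a^(-8) · a^8) · (a^4)) / ((d^2)^4)) · ((d^5)^4)) · ((d^5)^2)    [power of a power]
= (((a^0 · (a^4)) / ((d^2)^4)) · ((d^5)^4)) · ((d^5)^2)    [product of powers]
= ((a^4 / ((d^2)^4)) · ((d^5)^4)) · ((d^5)^2)    [product of powers]
= ((a^4 / d^8) · ((d^5)^4)) · ((d^5)^2)    [power of a power]
= ((a^4 / d^8) · d^20) · ((d^5)^2)    [power of a power]
= ((a^4 / d^8) · d^20) · d^10    [power of a power]
= a^4d^22    [quotient of powers; product of powers]

a^4d^22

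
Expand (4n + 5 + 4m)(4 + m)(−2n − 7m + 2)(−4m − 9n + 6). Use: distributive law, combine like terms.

(4n + 5 + 4m)(4 + m)(−2n − 7m + 2)(−4m − 9n + 6)
= (16n + 4mn + 20 + 5m + 16m + 4m^2)(−2n − 7m + 2)(−4m − 9n + 6)    [distributive law]
= (16n + 4mn + 20 + 21m + 4m^2)(−2n − 7m + 2)(−4m − 9n + 6)    [combine like terms]
= (−32n^2 − 112mn + 32n − 8mn^2 − 28m^2n + 8mn − 40n − 140m + 40 − 42mn − 147m^2 + 42m − 8m^2n − 28m^3 + 8m^2)(−4m − 9n + 6)    [distributive law]
= (−32n^2 − 146mn − 8n − 8mn^2 − 36m^2n − 98m + 40 − 139m^2 − 28m^3)(−4m − 9n + 6)    [combine like terms]
= 128mn^2 + 288n^3 − 192n^2 + 584m^2n + 1314mn^2 − 876mn + 32mn + 72n^2 − 48n + 32m^2n^2 + 72mn^3 − 48mn^2 + 144m^3n + 324m^2n^2 − 216m^2n + 392m^2 + 882mn − 588m − 160m − 360n + 240 + 556m^3 + 1251m^2n − 834m^2 + 112m^4 + 252m^3n − 168m^3    [distributive law]
= 1394mn^2 + 288n^3 − 120n^2 + 1619m^2n + 38mn − 408n + 356m^2n^2 + 72mn^3 + 396m^3n − 442m^2 − 748m + 240 + 388m^3 + 112m^4    [combine like terms]

1394mn^2 + 288n^3 − 120n^2 + 1619m^2n + 38mn − 408n + 356m^2n^2 + 72mn^3 + 396m^3n − 442m^2 − 748m + 240 + 388m^3 + 112m^4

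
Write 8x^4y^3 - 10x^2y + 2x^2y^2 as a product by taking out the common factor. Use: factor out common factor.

2x^2y(4x^2y^2 - 5 + y)

8x^4y^3 - 10x^2y + 2x^2y^2
= 2(4x^4y^3 - 5x^2y + x^2y^2)    [factor out 2]
= 2x^2y(4x^2y^2 - 5 + y)    [factor out x^2y]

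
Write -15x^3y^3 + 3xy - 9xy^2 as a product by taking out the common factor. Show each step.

-15x^3y^3 + 3xy - 9xy^2
= 3(-5x^3y^3 + xy - 3xy^2)    [factor out 3]
= 3xy(-5x^2y^2 + 1 - 3y)    [factor out xy]

3xy(-5x^2y^2 + 1 - 3y)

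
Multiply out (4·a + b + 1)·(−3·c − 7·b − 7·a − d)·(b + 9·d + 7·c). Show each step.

(4·a + b + 1)·(−3·c − 7·b − 7·a − d)·(b + 9·d + 7·c)
= (−12·a·c − 28·a·b − 28·a^2 − 4·a·d − 3·b·c − 7·b^2 − 7·a·b − b·d − 3·c − 7·b − 7·a − d)·(b + 9·d + 7·c)    [distributive law]
= (−12·a·c − 35·a·b − 28·a^2 − 4·a·d − 3·b·c − 7·b^2 − b·d − 3·c − 7·b − 7·a − d)·(b + 9·d + 7·c)    [combine like terms]
= −12·a·b·c − 108·a·c·d − 84·a·c^2 − 35·a·b^2 − 315·a·b·d − 245·a·b·c − 28·a^2·b − 252·a^2·d − 196·a^2·c − 4·a·b·d − 36·a·d^2 − 28·a·c·d − 3·b^2·c − 27·b·c·d − 21·b·c^2 − 7·b^3 − 63·b^2·d − 49·b^2·c − b^2·d − 9·b·d^2 − 7·b·c·d − 3·b·c − 27·c·d − 21·c^2 − 7·b^2 − 63·b·d − 49·b·c − 7·a·b − 63·a·d − 49·a·c − b·d − 9·d^2 − 7·c·d    [distributive law]
= −257·a·b·c − 136·a·c·d − 84·a·c^2 − 35·a·b^2 − 319·a·b·d − 28·a^2·b − 252·a^2·d − 196·a^2·c − 36·a·d^2 − 52·b^2·c − 34·b·c·d − 21·b·c^2 − 7·b^3 − 64·b^2·d − 9·b·d^2 − 52·b·c − 34·c·d − 21·c^2 − 7·b^2 − 64·b·d − 7·a·b − 63·a·d − 49·a·c − 9·d^2    [combine like terms]

−257·a·b·c − 136·a·c·d − 84·a·c^2 − 35·a·b^2 − 319·a·b·d − 28·a^2·b − 252·a^2·d − 196·a^2·c − 36·a·d^2 − 52·b^2·c − 34·b·c·d − 21·b·c^2 − 7·b^3 − 64·b^2·d − 9·b·d^2 − 52·b·c − 34·c·d − 21·c^2 − 7·b^2 − 64·b·d − 7·a·b − 63·a·d − 49·a·c − 9·d^2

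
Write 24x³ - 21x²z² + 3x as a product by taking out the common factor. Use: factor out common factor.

3x(8x² - 7xz² + 1)

24x³ - 21x²z² + 3x
= 3(8x³ - 7x²z² + x)    [factor out 3]
= 3x(8x² - 7xz² + 1)    [factor out x]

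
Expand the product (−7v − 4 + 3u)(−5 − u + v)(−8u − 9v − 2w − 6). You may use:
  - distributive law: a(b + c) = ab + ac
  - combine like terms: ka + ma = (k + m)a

−209uv − 237v^2 − 62vw − 366v − 53u^2v − 34uv^2 − 20uvw + 63v^3 + 14v^2w − 94u − 40w − 120 + 106u^2 + 22uw + 24u^3 + 6u^2w

(−7v − 4 + 3u)(−5 − u + v)(−8u − 9v − 2w − 6)
= (35v + 7uv − 7v^2 + 20 + 4u − 4v − 15u − 3u^2 + 3uv)(−8u − 9v − 2w − 6)    [distributive law]
= (31v + 10uv − 7v^2 + 20 − 11u − 3u^2)(−8u − 9v − 2w − 6)    [combine like terms]
= −248uv − 279v^2 − 62vw − 186v − 80u^2v − 90uv^2 − 20uvw − 60uv + 56uv^2 + 63v^3 + 14v^2w + 42v^2 − 160u − 180v − 40w − 120 + 88u^2 + 99uv + 22uw + 66u + 24u^3 + 27u^2v + 6u^2w + 18u^2    [distributive law]
= −209uv − 237v^2 − 62vw − 366v − 53u^2v − 34uv^2 − 20uvw + 63v^3 + 14v^2w − 94u − 40w − 120 + 106u^2 + 22uw + 24u^3 + 6u^2w    [combine like terms]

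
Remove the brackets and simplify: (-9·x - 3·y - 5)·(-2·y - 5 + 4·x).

6·x·y + 25·x - 36·x^2 + 6·y^2 + 25·y + 25

(-9·x - 3·y - 5)·(-2·y - 5 + 4·x)
= 18·x·y + 45·x - 36·x^2 + 6·y^2 + 15·y - 12·x·y + 10·y + 25 - 20·x    [distributive law]
= 6·x·y + 25·x - 36·x^2 + 6·y^2 + 25·y + 25    [combine like terms]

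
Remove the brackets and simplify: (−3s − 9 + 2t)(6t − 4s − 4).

−26st + 12s^2 + 48s − 62t + 36 + 12t^2

(−3s − 9 + 2t)(6t − 4s − 4)
= −18st + 12s^2 + 12s − 54t + 36s + 36 + 12t^2 − 8st − 8t    [distributive law]
= −26st + 12s^2 + 48s − 62t + 36 + 12t^2    [combine like terms]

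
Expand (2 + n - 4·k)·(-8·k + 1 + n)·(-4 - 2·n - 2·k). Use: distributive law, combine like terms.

76·k + 82·k·n - 88·k^2 - 8 - 16·n - 10·n^2 + 22·k·n^2 - 40·k^2·n - 2·n^3 - 64·k^3

(2 + n - 4·k)·(-8·k + 1 + n)·(-4 - 2·n - 2·k)
= (-16·k + 2 + 2·n - 8·k·n + n + n^2 + 32·k^2 - 4·k - 4·k·n)·(-4 - 2·n - 2·k)    [distributive law]
= (-20·k + 2 + 3·n - 12·k·n + n^2 + 32·k^2)·(-4 - 2·n - 2·k)    [combine like terms]
= 80·k + 40·k·n + 40·k^2 - 8 - 4·n - 4·k - 12·n - 6·n^2 - 6·k·n + 48·k·n + 24·k·n^2 + 24·k^2·n - 4·n^2 - 2·n^3 - 2·k·n^2 - 128·k^2 - 64·k^2·n - 64·k^3    [distributive law]
= 76·k + 82·k·n - 88·k^2 - 8 - 16·n - 10·n^2 + 22·k·n^2 - 40·k^2·n - 2·n^3 - 64·k^3    [combine like terms]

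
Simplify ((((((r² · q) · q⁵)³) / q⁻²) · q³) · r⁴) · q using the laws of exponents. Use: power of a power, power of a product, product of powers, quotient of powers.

((((((r² · q) · q⁵)³) / q⁻²) · q³) · r⁴) · q
= ((((((r² · q)³) · ((q⁵)³)) / q⁻²) · q³) · r⁴) · q    [power of a product]
= (((((((r²)³) · (q³)) · ((q⁵)³)) / q⁻²) · q³) · r⁴) · q    [power of a product]
= (((((r⁶ · (q³)) · ((q⁵)³)) / q⁻²) · q³) · r⁴) · q    [power of a power]
= (((((r⁶ · q³) · q¹⁵) / q⁻²) · q³) · r⁴) · q    [power of a power]
= q²⁴r¹⁰    [quotient of powers; product of powers]

q²⁴r¹⁰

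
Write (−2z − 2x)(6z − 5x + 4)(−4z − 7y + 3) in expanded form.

48z^3 + 84yz^2 − 4z^2 + 8xz^2 + 14xyz + 26xz + 56yz − 24z − 40x^2z − 70x^2y + 30x^2 + 56xy − 24x

(−2z − 2x)(6z − 5x + 4)(−4z − 7y + 3)
= (−12z^2 + 10xz − 8z − 12xz + 10x^2 − 8x)(−4z − 7y + 3)    [distributive law]
= (−12z^2 − 2xz − 8z + 10x^2 − 8x)(−4z − 7y + 3)    [combine like terms]
= 48z^3 + 84yz^2 − 36z^2 + 8xz^2 + 14xyz − 6xz + 32z^2 + 56yz − 24z − 40x^2z − 70x^2y + 30x^2 + 32xz + 56xy − 24x    [distributive law]
= 48z^3 + 84yz^2 − 4z^2 + 8xz^2 + 14xyz + 26xz + 56yz − 24z − 40x^2z − 70x^2y + 30x^2 + 56xy − 24x    [combine like terms]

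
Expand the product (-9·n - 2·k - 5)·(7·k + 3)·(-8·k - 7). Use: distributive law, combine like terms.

504·k^2·n + 657·k·n + 189·n + 112·k^3 + 426·k^2 + 407·k + 105

(-9·n - 2·k - 5)·(7·k + 3)·(-8·k - 7)
= (-63·k·n - 27·n - 14·k^2 - 6·k - 35·k - 15)·(-8·k - 7)    [distributive law]
= (-63·k·n - 27·n - 14·k^2 - 41·k - 15)·(-8·k - 7)    [combine like terms]
= 504·k^2·n + 441·k·n + 216·k·n + 189·n + 112·k^3 + 98·k^2 + 328·k^2 + 287·k + 120·k + 105    [distributive law]
= 504·k^2·n + 657·k·n + 189·n + 112·k^3 + 426·k^2 + 407·k + 105    [combine like terms]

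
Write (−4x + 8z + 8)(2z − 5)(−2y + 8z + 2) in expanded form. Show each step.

(−4x + 8z + 8)(2z − 5)(−2y + 8z + 2)
= (−8xz + 20x + 16z^2 − 40z + 16z − 40)(−2y + 8z + 2)    [distributive law]
= (−8xz + 20x + 16z^2 − 24z − 40)(−2y + 8z + 2)    [combine like terms]
= 16xyz − 64xz^2 − 16xz − 40xy + 160xz + 40x − 32yz^2 + 128z^3 + 32z^2 + 48yz − 192z^2 − 48z + 80y − 320z − 80    [distributive law]
= 16xyz − 64xz^2 + 144xz − 40xy + 40x − 32yz^2 + 128z^3 − 160z^2 + 48yz − 368z + 80y − 80    [combine like terms]

16xyz − 64xz^2 + 144xz − 40xy + 40x − 32yz^2 + 128z^3 − 160z^2 + 48yz − 368z + 80y − 80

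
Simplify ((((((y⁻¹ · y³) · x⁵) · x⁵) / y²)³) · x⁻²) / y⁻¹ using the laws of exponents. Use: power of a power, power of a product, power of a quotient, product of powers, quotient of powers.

x²⁸y

((((((y⁻¹ · y³) · x⁵) · x⁵) / y²)³) · x⁻²) / y⁻¹
= ((((((y⁻¹ · y³) · x⁵) · x⁵)³) / ((y²)³)) · x⁻²) / y⁻¹    [power of a quotient]
= ((((((y⁻¹ · y³) · x⁵)³) · ((x⁵)³)) / ((y²)³)) · x⁻²) / y⁻¹    [power of a product]
= ((((((y⁻¹ · y³)³) · ((x⁵)³)) · ((x⁵)³)) / ((y²)³)) · x⁻²) / y⁻¹    [power of a product]
= (((((((y⁻¹)³) · ((y³)³)) · ((x⁵)³)) · ((x⁵)³)) / ((y²)³)) · x⁻²) / y⁻¹    [power of a product]
= (((((y⁻³ · ((y³)³)) · ((x⁵)³)) · ((x⁵)³)) / ((y²)³)) · x⁻²) / y⁻¹    [power of a power]
= (((((y⁻³ · y⁹) · ((x⁵)³)) · ((x⁵)³)) / ((y²)³)) · x⁻²) / y⁻¹    [power of a power]
= ((((y⁶ · ((x⁵)³)) · ((x⁵)³)) / ((y²)³)) · x⁻²) / y⁻¹    [product of powers]
= ((((y⁶ · x¹⁵) · ((x⁵)³)) / ((y²)³)) · x⁻²) / y⁻¹    [power of a power]
= ((((y⁶ · x¹⁵) · x¹⁵) / ((y²)³)) · x⁻²) / y⁻¹    [power of a power]
= ((((y⁶ · x¹⁵) · x¹⁵) / y⁶) · x⁻²) / y⁻¹    [power of a power]
= x²⁸y    [quotient of powers; product of powers]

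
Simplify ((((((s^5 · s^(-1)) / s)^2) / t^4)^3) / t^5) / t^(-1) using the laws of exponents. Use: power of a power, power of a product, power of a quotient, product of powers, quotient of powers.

((((((s^5 · s^(-1)) / s)^2) / t^4)^3) / t^5) / t^(-1)
= ((((((s^5 · s^(-1)) / s)^2)^3) / ((t^4)^3)) / t^5) / t^(-1)    [power of a quotient]
= (((((s^5 · s^(-1)) / s)^6) / ((t^4)^3)) / t^5) / t^(-1)    [power of a power]
= (((((s^5 · s^(-1))^6) / (s^6)) / ((t^4)^3)) / t^5) / t^(-1)    [power of a quotient]
= ((((((s^5)^6) · ((s^(-1))^6)) / (s^6)) / ((t^4)^3)) / t^5) / t^(-1)    [power of a product]
= ((((s^30 · ((s^(-1))^6)) / (s^6)) / ((t^4)^3)) / t^5) / t^(-1)    [power of a power]
= ((((s^30 · s^(-6)) / (s^6)) / ((t^4)^3)) / t^5) / t^(-1)    [power of a power]
= (((s^24 / (s^6)) / ((t^4)^3)) / t^5) / t^(-1)    [product of powers]
= ((s^18 / ((t^4)^3)) / t^5) / t^(-1)    [quotient of powers]
= ((s^18 / t^12) / t^5) / t^(-1)    [power of a power]
= s^18t^(-16)    [quotient of powers; product of powers]

s^18t^(-16)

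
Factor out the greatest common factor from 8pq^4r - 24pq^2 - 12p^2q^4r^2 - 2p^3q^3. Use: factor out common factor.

8pq^4r - 24pq^2 - 12p^2q^4r^2 - 2p^3q^3
= 2(4pq^4r - 12pq^2 - 6p^2q^4r^2 - p^3q^3)    [factor out 2]
= 2pq^2(4q^2r - 12 - 6pq^2r^2 - p^2q)    [factor out pq^2]

2pq^2(4q^2r - 12 - 6pq^2r^2 - p^2q)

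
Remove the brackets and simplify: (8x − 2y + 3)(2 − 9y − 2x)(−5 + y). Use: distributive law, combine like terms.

(8x − 2y + 3)(2 − 9y − 2x)(−5 + y)
= (16x − 72xy − 16x^2 − 4y + 18y^2 + 4xy + 6 − 27y − 6x)(−5 + y)    [distributive law]
= (10x − 68xy − 16x^2 − 31y + 18y^2 + 6)(−5 + y)    [combine like terms]
= −50x + 10xy + 340xy − 68xy^2 + 80x^2 − 16x^2y + 155y − 31y^2 − 90y^2 + 18y^3 − 30 + 6y    [distributive law]
= −50x + 350xy − 68xy^2 + 80x^2 − 16x^2y + 161y − 121y^2 + 18y^3 − 30    [combine like terms]

−50x + 350xy − 68xy^2 + 80x^2 − 16x^2y + 161y − 121y^2 + 18y^3 − 30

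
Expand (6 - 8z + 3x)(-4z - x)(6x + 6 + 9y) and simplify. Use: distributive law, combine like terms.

(6 - 8z + 3x)(-4z - x)(6x + 6 + 9y)
= (-24z - 6x + 32z² + 8xz - 12xz - 3x²)(6x + 6 + 9y)    [distributive law]
= (-24z - 6x + 32z² - 4xz - 3x²)(6x + 6 + 9y)    [combine like terms]
= -144xz - 144z - 216yz - 36x² - 36x - 54xy + 192xz² + 192z² + 288yz² - 24x²z - 24xz - 36xyz - 18x³ - 18x² - 27x²y    [distributive law]
= -168xz - 144z - 216yz - 54x² - 36x - 54xy + 192xz² + 192z² + 288yz² - 24x²z - 36xyz - 18x³ - 27x²y    [combine like terms]

-168xz - 144z - 216yz - 54x² - 36x - 54xy + 192xz² + 192z² + 288yz² - 24x²z - 36xyz - 18x³ - 27x²y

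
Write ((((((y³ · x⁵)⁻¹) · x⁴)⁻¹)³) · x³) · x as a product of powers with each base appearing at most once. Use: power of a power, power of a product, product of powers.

((((((y³ · x⁵)⁻¹) · x⁴)⁻¹)³) · x³) · x
= (((((y³ · x⁵)⁻¹) · x⁴)⁻³) · x³) · x    [power of a power]
= (((((y³ · x⁵)⁻¹)⁻³) · ((x⁴)⁻³)) · x³) · x    [power of a product]
= ((((y³ · x⁵)³) · ((x⁴)⁻³)) · x³) · x    [power of a power]
= (((((y³)³) · ((x⁵)³)) · ((x⁴)⁻³)) · x³) · x    [power of a product]
= (((y⁹ · ((x⁵)³)) · ((x⁴)⁻³)) · x³) · x    [power of a power]
= (((y⁹ · x¹⁵) · ((x⁴)⁻³)) · x³) · x    [power of a power]
= (((y⁹ · x¹⁵) · x⁻¹²) · x³) · x    [power of a power]
= x⁷y⁹    [product of powers]

x⁷y⁹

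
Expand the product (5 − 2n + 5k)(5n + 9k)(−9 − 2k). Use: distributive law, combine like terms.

−225n − 113kn − 405k − 495k^2 + 90n^2 + 20kn^2 − 14k^2n − 90k^3

(5 − 2n + 5k)(5n + 9k)(−9 − 2k)
= (25n + 45k − 10n^2 − 18kn + 25kn + 45k^2)(−9 − 2k)    [distributive law]
= (25n + 45k − 10n^2 + 7kn + 45k^2)(−9 − 2k)    [combine like terms]
= −225n − 50kn − 405k − 90k^2 + 90n^2 + 20kn^2 − 63kn − 14k^2n − 405k^2 − 90k^3    [distributive law]
= −225n − 113kn − 405k − 495k^2 + 90n^2 + 20kn^2 − 14k^2n − 90k^3    [combine like terms]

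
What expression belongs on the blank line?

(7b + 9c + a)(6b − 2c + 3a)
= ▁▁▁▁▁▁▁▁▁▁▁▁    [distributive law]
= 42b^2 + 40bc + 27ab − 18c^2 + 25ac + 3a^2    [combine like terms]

By distributive law:

42b^2 − 14bc + 21ab + 54bc − 18c^2 + 27ac + 6ab − 2ac + 3a^2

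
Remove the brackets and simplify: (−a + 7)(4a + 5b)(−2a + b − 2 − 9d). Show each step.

8a^3 + 6a^2b − 48a^2 + 36a^2d − 5ab^2 − 32ab + 45abd − 56a − 252ad + 35b^2 − 70b − 315bd

(−a + 7)(4a + 5b)(−2a + b − 2 − 9d)
= (−4a^2 − 5ab + 28a + 35b)(−2a + b − 2 − 9d)    [distributive law]
= 8a^3 − 4a^2b + 8a^2 + 36a^2d + 10a^2b − 5ab^2 + 10ab + 45abd − 56a^2 + 28ab − 56a − 252ad − 70ab + 35b^2 − 70b − 315bd    [distributive law]
= 8a^3 + 6a^2b − 48a^2 + 36a^2d − 5ab^2 − 32ab + 45abd − 56a − 252ad + 35b^2 − 70b − 315bd    [combine like terms]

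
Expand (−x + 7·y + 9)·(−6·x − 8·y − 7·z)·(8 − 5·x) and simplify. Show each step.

(−x + 7·y + 9)·(−6·x − 8·y − 7·z)·(8 − 5·x)
= (6·x^2 + 8·x·y + 7·x·z − 42·x·y − 56·y^2 − 49·y·z − 54·x − 72·y − 63·z)·(8 − 5·x)    [distributive law]
= (6·x^2 − 34·x·y + 7·x·z − 56·y^2 − 49·y·z − 54·x − 72·y − 63·z)·(8 − 5·x)    [combine like terms]
= 48·x^2 − 30·x^3 − 272·x·y + 170·x^2·y + 56·x·z − 35·x^2·z − 448·y^2 + 280·x·y^2 − 392·y·z + 245·x·y·z − 432·x + 270·x^2 − 576·y + 360·x·y − 504·z + 315·x·z    [distributive law]
= 318·x^2 − 30·x^3 + 88·x·y + 170·x^2·y + 371·x·z − 35·x^2·z − 448·y^2 + 280·x·y^2 − 392·y·z + 245·x·y·z − 432·x − 576·y − 504·z    [combine like terms]

318·x^2 − 30·x^3 + 88·x·y + 170·x^2·y + 371·x·z − 35·x^2·z − 448·y^2 + 280·x·y^2 − 392·y·z + 245·x·y·z − 432·x − 576·y − 504·z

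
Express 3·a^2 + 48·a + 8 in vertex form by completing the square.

3·a^2 + 48·a + 8
= 3(a^2 + 16·a) + 8    [factor out 3 from the a-terms]
= 3(a^2 + 16·a + 64 - 64) + 8    [add and subtract 64 inside the bracket]
= 3(a + 8)^2 - 192 + 8    [perfect-square identity]
= 3(a + 8)^2 - 184    [combine constants]

3(a + 8)^2 - 184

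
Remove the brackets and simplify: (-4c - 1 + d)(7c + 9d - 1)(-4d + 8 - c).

141c^2d - 221c^2 + 28c^3 + 107cd^2 - 210cd - 25c + 112d^2 - 84d + 8 - 36d^3

(-4c - 1 + d)(7c + 9d - 1)(-4d + 8 - c)
= (-28c^2 - 36cd + 4c - 7c - 9d + 1 + 7cd + 9d^2 - d)(-4d + 8 - c)    [distributive law]
= (-28c^2 - 29cd - 3c - 10d + 1 + 9d^2)(-4d + 8 - c)    [combine like terms]
= 112c^2d - 224c^2 + 28c^3 + 116cd^2 - 232cd + 29c^2d + 12cd - 24c + 3c^2 + 40d^2 - 80d + 10cd - 4d + 8 - c - 36d^3 + 72d^2 - 9cd^2    [distributive law]
= 141c^2d - 221c^2 + 28c^3 + 107cd^2 - 210cd - 25c + 112d^2 - 84d + 8 - 36d^3    [combine like terms]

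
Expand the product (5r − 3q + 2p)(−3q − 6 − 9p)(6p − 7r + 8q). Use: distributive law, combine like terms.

(5r − 3q + 2p)(−3q − 6 − 9p)(6p − 7r + 8q)
= (−15qr − 30r − 45pr + 9q^2 + 18q + 27pq − 6pq − 12p − 18p^2)(6p − 7r + 8q)    [distributive law]
= (−15qr − 30r − 45pr + 9q^2 + 18q + 21pq − 12p − 18p^2)(6p − 7r + 8q)    [combine like terms]
= −90pqr + 105qr^2 − 120q^2r − 180pr + 210r^2 − 240qr − 270p^2r + 315pr^2 − 360pqr + 54pq^2 − 63q^2r + 72q^3 + 108pq − 126qr + 144q^2 + 126p^2q − 147pqr + 168pq^2 − 72p^2 + 84pr − 96pq − 108p^3 + 126p^2r − 144p^2q    [distributive law]
= −597pqr + 105qr^2 − 183q^2r − 96pr + 210r^2 − 366qr − 144p^2r + 315pr^2 + 222pq^2 + 72q^3 + 12pq + 144q^2 − 18p^2q − 72p^2 − 108p^3    [combine like terms]

−597pqr + 105qr^2 − 183q^2r − 96pr + 210r^2 − 366qr − 144p^2r + 315pr^2 + 222pq^2 + 72q^3 + 12pq + 144q^2 − 18p^2q − 72p^2 − 108p^3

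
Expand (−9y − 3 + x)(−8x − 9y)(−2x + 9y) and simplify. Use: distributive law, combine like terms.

(−9y − 3 + x)(−8x − 9y)(−2x + 9y)
= (72xy + 81y^2 + 24x + 27y − 8x^2 − 9xy)(−2x + 9y)    [distributive law]
= (63xy + 81y^2 + 24x + 27y − 8x^2)(−2x + 9y)    [combine like terms]
= −126x^2y + 567xy^2 − 162xy^2 + 729y^3 − 48x^2 + 216xy − 54xy + 243y^2 + 16x^3 − 72x^2y    [distributive law]
= −198x^2y + 405xy^2 + 729y^3 − 48x^2 + 162xy + 243y^2 + 16x^3    [combine like terms]

−198x^2y + 405xy^2 + 729y^3 − 48x^2 + 162xy + 243y^2 + 16x^3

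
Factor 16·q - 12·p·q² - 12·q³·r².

4·q(4 - 3·p·q - 3·q²·r²)

16·q - 12·p·q² - 12·q³·r²
= 4(4·q - 3·p·q² - 3·q³·r²)    [factor out 4]
= 4·q(4 - 3·p·q - 3·q²·r²)    [factor out q]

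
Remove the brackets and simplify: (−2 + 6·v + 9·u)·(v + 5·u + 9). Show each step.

(−2 + 6·v + 9·u)·(v + 5·u + 9)
= −2·v − 10·u − 18 + 6·v^2 + 30·u·v + 54·v + 9·u·v + 45·u^2 + 81·u    [distributive law]
= 52·v + 71·u − 18 + 6·v^2 + 39·u·v + 45·u^2    [combine like terms]

52·v + 71·u − 18 + 6·v^2 + 39·u·v + 45·u^2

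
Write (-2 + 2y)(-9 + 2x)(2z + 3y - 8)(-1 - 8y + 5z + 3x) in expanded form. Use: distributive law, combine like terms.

(-2 + 2y)(-9 + 2x)(2z + 3y - 8)(-1 - 8y + 5z + 3x)
= (18 - 4x - 18y + 4xy)(2z + 3y - 8)(-1 - 8y + 5z + 3x)    [distributive law]
= (36z + 54y - 144 - 8xz - 12xy + 32x - 36yz - 54y² + 144y + 8xyz + 12xy² - 32xy)(-1 - 8y + 5z + 3x)    [distributive law]
= (36z + 198y - 144 - 8xz - 44xy + 32x - 36yz - 54y² + 8xyz + 12xy²)(-1 - 8y + 5z + 3x)    [combine like terms]
= -36z - 288yz + 180z² + 108xz - 198y - 1584y² + 990yz + 594xy + 144 + 1152y - 720z - 432x + 8xz + 64xyz - 40xz² - 24x²z + 44xy + 352xy² - 220xyz - 132x²y - 32x - 256xy + 160xz + 96x² + 36yz + 288y²z - 180yz² - 108xyz + 54y² + 432y³ - 270y²z - 162xy² - 8xyz - 64xy²z + 40xyz² + 24x²yz - 12xy² - 96xy³ + 60xy²z + 36x²y²    [distributive law]
= -756z + 738yz + 180z² + 276xz + 954y - 1530y² + 382xy + 144 - 464x - 272xyz - 40xz² - 24x²z + 178xy² - 132x²y + 96x² + 18y²z - 180yz² + 432y³ - 4xy²z + 40xyz² + 24x²yz - 96xy³ + 36x²y²    [combine like terms]

-756z + 738yz + 180z² + 276xz + 954y - 1530y² + 382xy + 144 - 464x - 272xyz - 40xz² - 24x²z + 178xy² - 132x²y + 96x² + 18y²z - 180yz² + 432y³ - 4xy²z + 40xyz² + 24x²yz - 96xy³ + 36x²y²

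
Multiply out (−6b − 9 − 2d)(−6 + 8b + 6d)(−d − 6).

(−6b − 9 − 2d)(−6 + 8b + 6d)(−d − 6)
= (36b − 48b^2 − 36bd + 54 − 72b − 54d + 12d − 16bd − 12d^2)(−d − 6)    [distributive law]
= (−36b − 48b^2 − 52bd + 54 − 42d − 12d^2)(−d − 6)    [combine like terms]
= 36bd + 216b + 48b^2d + 288b^2 + 52bd^2 + 312bd − 54d − 324 + 42d^2 + 252d + 12d^3 + 72d^2    [distributive law]
= 348bd + 216b + 48b^2d + 288b^2 + 52bd^2 + 198d − 324 + 114d^2 + 12d^3    [combine like terms]

348bd + 216b + 48b^2d + 288b^2 + 52bd^2 + 198d − 324 + 114d^2 + 12d^3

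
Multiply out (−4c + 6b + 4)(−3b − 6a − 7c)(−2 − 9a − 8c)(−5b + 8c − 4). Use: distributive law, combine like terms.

(−4c + 6b + 4)(−3b − 6a − 7c)(−2 − 9a − 8c)(−5b + 8c − 4)
= (12bc + 24ac + 28c^2 − 18b^2 − 36ab − 42bc − 12b − 24a − 28c)(−2 − 9a − 8c)(−5b + 8c − 4)    [distributive law]
= (−30bc + 24ac + 28c^2 − 18b^2 − 36ab − 12b − 24a − 28c)(−2 − 9a − 8c)(−5b + 8c − 4)    [combine like terms]
= (60bc + 270abc + 240bc^2 − 48ac − 216a^2c − 192ac^2 − 56c^2 − 252ac^2 − 224c^3 + 36b^2 + 162ab^2 + 144b^2c + 72ab + 324a^2b + 288abc + 24b + 108ab + 96bc + 48a + 216a^2 + 192ac + 56c + 252ac + 224c^2)(−5b + 8c − 4)    [distributive law]
= (156bc + 558abc + 240bc^2 + 396ac − 216a^2c − 444ac^2 + 168c^2 − 224c^3 + 36b^2 + 162ab^2 + 144b^2c + 180ab + 324a^2b + 24b + 48a + 216a^2 + 56c)(−5b + 8c − 4)    [combine like terms]
= −780b^2c + 1248bc^2 − 624bc − 2790ab^2c + 4464abc^2 − 2232abc − 1200b^2c^2 + 1920bc^3 − 960bc^2 − 1980abc + 3168ac^2 − 1584ac + 1080a^2bc − 1728a^2c^2 + 864a^2c + 2220abc^2 − 3552ac^3 + 1776ac^2 − 840bc^2 + 1344c^3 − 672c^2 + 1120bc^3 − 1792c^4 + 896c^3 − 180b^3 + 288b^2c − 144b^2 − 810ab^3 + 1296ab^2c − 648ab^2 − 720b^3c + 1152b^2c^2 − 576b^2c − 900ab^2 + 1440abc − 720ab − 1620a^2b^2 + 2592a^2bc − 1296a^2b − 120b^2 + 192bc − 96b − 240ab + 384ac − 192a − 1080a^2b + 1728a^2c − 864a^2 − 280bc + 448c^2 − 224c    [distributive law]
= −1068b^2c − 552bc^2 − 712bc − 1494ab^2c + 6684abc^2 − 2772abc − 48b^2c^2 + 3040bc^3 + 4944ac^2 − 1200ac + 3672a^2bc − 1728a^2c^2 + 2592a^2c − 3552ac^3 + 2240c^3 − 224c^2 − 1792c^4 − 180b^3 − 264b^2 − 810ab^3 − 1548ab^2 − 720b^3c − 960ab − 1620a^2b^2 − 2376a^2b − 96b − 192a − 864a^2 − 224c    [combine like terms]

−1068b^2c − 552bc^2 − 712bc − 1494ab^2c + 6684abc^2 − 2772abc − 48b^2c^2 + 3040bc^3 + 4944ac^2 − 1200ac + 3672a^2bc − 1728a^2c^2 + 2592a^2c − 3552ac^3 + 2240c^3 − 224c^2 − 1792c^4 − 180b^3 − 264b^2 − 810ab^3 − 1548ab^2 − 720b^3c − 960ab − 1620a^2b^2 − 2376a^2b − 96b − 192a − 864a^2 − 224c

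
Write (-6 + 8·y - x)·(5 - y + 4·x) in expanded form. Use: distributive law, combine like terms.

-30 + 46·y - 29·x - 8·y^2 + 33·x·y - 4·x^2

(-6 + 8·y - x)·(5 - y + 4·x)
= -30 + 6·y - 24·x + 40·y - 8·y^2 + 32·x·y - 5·x + x·y - 4·x^2    [distributive law]
= -30 + 46·y - 29·x - 8·y^2 + 33·x·y - 4·x^2    [combine like terms]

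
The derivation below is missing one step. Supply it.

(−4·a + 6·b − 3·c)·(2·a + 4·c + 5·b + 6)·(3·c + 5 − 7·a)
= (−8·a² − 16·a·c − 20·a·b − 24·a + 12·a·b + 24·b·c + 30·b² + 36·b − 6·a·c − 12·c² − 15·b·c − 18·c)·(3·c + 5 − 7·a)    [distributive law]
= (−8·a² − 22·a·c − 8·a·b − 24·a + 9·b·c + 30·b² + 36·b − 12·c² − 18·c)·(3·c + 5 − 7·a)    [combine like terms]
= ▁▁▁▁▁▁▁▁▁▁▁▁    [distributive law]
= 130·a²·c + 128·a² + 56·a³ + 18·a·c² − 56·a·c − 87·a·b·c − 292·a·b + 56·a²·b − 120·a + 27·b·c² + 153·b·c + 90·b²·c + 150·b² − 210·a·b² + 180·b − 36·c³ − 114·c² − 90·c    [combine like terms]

By distributive law:

−24·a²·c − 40·a² + 56·a³ − 66·a·c² − 110·a·c + 154·a²·c − 24·a·b·c − 40·a·b + 56·a²·b − 72·a·c − 120·a + 168·a² + 27·b·c² + 45·b·c − 63·a·b·c + 90·b²·c + 150·b² − 210·a·b² + 108·b·c + 180·b − 252·a·b − 36·c³ − 60·c² + 84·a·c² − 54·c² − 90·c + 126·a·c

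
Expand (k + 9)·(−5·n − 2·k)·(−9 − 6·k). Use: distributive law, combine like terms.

(k + 9)·(−5·n − 2·k)·(−9 − 6·k)
= (−5·k·n − 2·k^2 − 45·n − 18·k)·(−9 − 6·k)    [distributive law]
= 45·k·n + 30·k^2·n + 18·k^2 + 12·k^3 + 405·n + 270·k·n + 162·k + 108·k^2    [distributive law]
= 315·k·n + 30·k^2·n + 126·k^2 + 12·k^3 + 405·n + 162·k    [combine like terms]

315·k·n + 30·k^2·n + 126·k^2 + 12·k^3 + 405·n + 162·k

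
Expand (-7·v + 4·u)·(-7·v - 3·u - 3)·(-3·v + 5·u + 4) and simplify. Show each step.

-147·v^3 + 266·u·v^2 + 133·v^2 + u^2·v + 113·u·v + 84·v - 60·u^3 - 108·u^2 - 48·u

(-7·v + 4·u)·(-7·v - 3·u - 3)·(-3·v + 5·u + 4)
= (49·v^2 + 21·u·v + 21·v - 28·u·v - 12·u^2 - 12·u)·(-3·v + 5·u + 4)    [distributive law]
= (49·v^2 - 7·u·v + 21·v - 12·u^2 - 12·u)·(-3·v + 5·u + 4)    [combine like terms]
= -147·v^3 + 245·u·v^2 + 196·v^2 + 21·u·v^2 - 35·u^2·v - 28·u·v - 63·v^2 + 105·u·v + 84·v + 36·u^2·v - 60·u^3 - 48·u^2 + 36·u·v - 60·u^2 - 48·u    [distributive law]
= -147·v^3 + 266·u·v^2 + 133·v^2 + u^2·v + 113·u·v + 84·v - 60·u^3 - 108·u^2 - 48·u    [combine like terms]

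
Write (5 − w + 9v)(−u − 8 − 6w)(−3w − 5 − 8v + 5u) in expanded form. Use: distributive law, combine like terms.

−100uw − 175u − 275uv − 25u^2 + 230w + 200 + 680v + 36w^2 + 662vw + 27uw^2 − 251uvw + 5u^2w − 18w^3 + 114vw^2 + 72uv^2 − 45u^2v + 576v^2 + 432v^2w

(5 − w + 9v)(−u − 8 − 6w)(−3w − 5 − 8v + 5u)
= (−5u − 40 − 30w + uw + 8w + 6w^2 − 9uv − 72v − 54vw)(−3w − 5 − 8v + 5u)    [distributive law]
= (−5u − 40 − 22w + uw + 6w^2 − 9uv − 72v − 54vw)(−3w − 5 − 8v + 5u)    [combine like terms]
= 15uw + 25u + 40uv − 25u^2 + 120w + 200 + 320v − 200u + 66w^2 + 110w + 176vw − 110uw − 3uw^2 − 5uw − 8uvw + 5u^2w − 18w^3 − 30w^2 − 48vw^2 + 30uw^2 + 27uvw + 45uv + 72uv^2 − 45u^2v + 216vw + 360v + 576v^2 − 360uv + 162vw^2 + 270vw + 432v^2w − 270uvw    [distributive law]
= −100uw − 175u − 275uv − 25u^2 + 230w + 200 + 680v + 36w^2 + 662vw + 27uw^2 − 251uvw + 5u^2w − 18w^3 + 114vw^2 + 72uv^2 − 45u^2v + 576v^2 + 432v^2w    [combine like terms]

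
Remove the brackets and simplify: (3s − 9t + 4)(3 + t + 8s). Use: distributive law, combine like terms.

(3s − 9t + 4)(3 + t + 8s)
= 9s + 3st + 24s^2 − 27t − 9t^2 − 72st + 12 + 4t + 32s    [distributive law]
= 41s − 69st + 24s^2 − 23t − 9t^2 + 12    [combine like terms]

41s − 69st + 24s^2 − 23t − 9t^2 + 12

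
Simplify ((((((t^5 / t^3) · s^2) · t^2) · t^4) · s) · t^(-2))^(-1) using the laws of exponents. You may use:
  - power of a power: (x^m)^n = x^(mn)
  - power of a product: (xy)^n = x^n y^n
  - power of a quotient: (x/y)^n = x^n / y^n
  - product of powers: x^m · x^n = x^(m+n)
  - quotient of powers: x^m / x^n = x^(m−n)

s^(-3)t^(-6)

((((((t^5 / t^3) · s^2) · t^2) · t^4) · s) · t^(-2))^(-1)
= ((((((t^5 / t^3) · s^2) · t^2) · t^4) · s)^(-1)) · ((t^(-2))^(-1))    [power of a product]
= ((((((t^5 / t^3) · s^2) · t^2) · t^4)^(-1)) · (s^(-1))) · ((t^(-2))^(-1))    [power of a product]
= ((((((t^5 / t^3) · s^2) · t^2)^(-1)) · ((t^4)^(-1))) · (s^(-1))) · ((t^(-2))^(-1))    [power of a product]
= ((((((t^5 / t^3) · s^2)^(-1)) · ((t^2)^(-1))) · ((t^4)^(-1))) · (s^(-1))) · ((t^(-2))^(-1))    [power of a product]
= ((((((t^5 / t^3)^(-1)) · ((s^2)^(-1))) · ((t^2)^(-1))) · ((t^4)^(-1))) · (s^(-1))) · ((t^(-2))^(-1))    [power of a product]
= (((((((t^5)^(-1)) / ((t^3)^(-1))) · ((s^2)^(-1))) · ((t^2)^(-1))) · ((t^4)^(-1))) · (s^(-1))) · ((t^(-2))^(-1))    [power of a quotient]
= (((((t^(-5) / ((t^3)^(-1))) · ((s^2)^(-1))) · ((t^2)^(-1))) · ((t^4)^(-1))) · (s^(-1))) · ((t^(-2))^(-1))    [power of a power]
= (((((t^(-5) / t^(-3)) · ((s^2)^(-1))) · ((t^2)^(-1))) · ((t^4)^(-1))) · (s^(-1))) · ((t^(-2))^(-1))    [power of a power]
= ((((t^(-2) · ((s^2)^(-1))) · ((t^2)^(-1))) · ((t^4)^(-1))) · (s^(-1))) · ((t^(-2))^(-1))    [quotient of powers]
= ((((t^(-2) · s^(-2)) · ((t^2)^(-1))) · ((t^4)^(-1))) · (s^(-1))) · ((t^(-2))^(-1))    [power of a power]
= ((((t^(-2) · s^(-2)) · t^(-2)) · ((t^4)^(-1))) · (s^(-1))) · ((t^(-2))^(-1))    [power of a power]
= ((((t^(-2) · s^(-2)) · t^(-2)) · t^(-4)) · (s^(-1))) · ((t^(-2))^(-1))    [power of a power]
= ((((t^(-2) · s^(-2)) · t^(-2)) · t^(-4)) · s^(-1)) · t^2    [power of a power]
= s^(-3)t^(-6)    [product of powers]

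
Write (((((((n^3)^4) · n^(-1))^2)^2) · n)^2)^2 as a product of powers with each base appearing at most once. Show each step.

(((((((n^3)^4) · n^(-1))^2)^2) · n)^2)^2
= ((((((n^3)^4) · n^(-1))^2)^2) · n)^4    [power of a power]
= ((((((n^3)^4) · n^(-1))^2)^2)^4) · (n^4)    [power of a product]
= (((((n^3)^4) · n^(-1))^2)^8) · (n^4)    [power of a power]
= ((((n^3)^4) · n^(-1))^16) · (n^4)    [power of a power]
= ((((n^3)^4)^16) · ((n^(-1))^16)) · (n^4)    [power of a product]
= (((n^3)^64) · ((n^(-1))^16)) · (n^4)    [power of a power]
= (n^192 · ((n^(-1))^16)) · (n^4)    [power of a power]
= (n^192 · n^(-16)) · (n^4)    [power of a power]
= n^176 · (n^4)    [product of powers]
= n^180    [product of powers]

n^180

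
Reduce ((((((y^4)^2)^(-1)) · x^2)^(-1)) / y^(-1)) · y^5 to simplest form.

x^(-2)y^14

((((((y^4)^2)^(-1)) · x^2)^(-1)) / y^(-1)) · y^5
= ((((((y^4)^2)^(-1))^(-1)) · ((x^2)^(-1))) / y^(-1)) · y^5    [power of a product]
= (((((y^4)^2)^1) · ((x^2)^(-1))) / y^(-1)) · y^5    [power of a power]
= ((((y^4)^2) · ((x^2)^(-1))) / y^(-1)) · y^5    [power of a power]
= ((y^8 · ((x^2)^(-1))) / y^(-1)) · y^5    [power of a power]
= ((y^8 · x^(-2)) / y^(-1)) · y^5    [power of a power]
= x^(-2)y^14    [quotient of powers; product of powers]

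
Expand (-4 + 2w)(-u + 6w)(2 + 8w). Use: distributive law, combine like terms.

8u + 28uw - 48w - 168w^2 - 16uw^2 + 96w^3

(-4 + 2w)(-u + 6w)(2 + 8w)
= (4u - 24w - 2uw + 12w^2)(2 + 8w)    [distributive law]
= 8u + 32uw - 48w - 192w^2 - 4uw - 16uw^2 + 24w^2 + 96w^3    [distributive law]
= 8u + 28uw - 48w - 168w^2 - 16uw^2 + 96w^3    [combine like terms]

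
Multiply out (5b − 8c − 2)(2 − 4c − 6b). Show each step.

22b + 28bc − 30b^2 − 8c + 32c^2 − 4

(5b − 8c − 2)(2 − 4c − 6b)
= 10b − 20bc − 30b^2 − 16c + 32c^2 + 48bc − 4 + 8c + 12b    [distributive law]
= 22b + 28bc − 30b^2 − 8c + 32c^2 − 4    [combine like terms]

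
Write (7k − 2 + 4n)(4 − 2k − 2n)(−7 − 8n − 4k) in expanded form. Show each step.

(7k − 2 + 4n)(4 − 2k − 2n)(−7 − 8n − 4k)
= (28k − 14k^2 − 14kn − 8 + 4k + 4n + 16n − 8kn − 8n^2)(−7 − 8n − 4k)    [distributive law]
= (32k − 14k^2 − 22kn − 8 + 20n − 8n^2)(−7 − 8n − 4k)    [combine like terms]
= −224k − 256kn − 128k^2 + 98k^2 + 112k^2n + 56k^3 + 154kn + 176kn^2 + 88k^2n + 56 + 64n + 32k − 140n − 160n^2 − 80kn + 56n^2 + 64n^3 + 32kn^2    [distributive law]
= −192k − 182kn − 30k^2 + 200k^2n + 56k^3 + 208kn^2 + 56 − 76n − 104n^2 + 64n^3    [combine like terms]

−192k − 182kn − 30k^2 + 200k^2n + 56k^3 + 208kn^2 + 56 − 76n − 104n^2 + 64n^3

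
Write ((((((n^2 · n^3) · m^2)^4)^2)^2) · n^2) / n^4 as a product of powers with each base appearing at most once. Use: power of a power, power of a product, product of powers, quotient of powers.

m^32·n^78

((((((n^2 · n^3) · m^2)^4)^2)^2) · n^2) / n^4
= (((((n^2 · n^3) · m^2)^4)^4) · n^2) / n^4    [power of a power]
= ((((n^2 · n^3) · m^2)^16) · n^2) / n^4    [power of a power]
= ((((n^2 · n^3)^16) · ((m^2)^16)) · n^2) / n^4    [power of a product]
= (((((n^2)^16) · ((n^3)^16)) · ((m^2)^16)) · n^2) / n^4    [power of a product]
= (((n^32 · ((n^3)^16)) · ((m^2)^16)) · n^2) / n^4    [power of a power]
= (((n^32 · n^48) · ((m^2)^16)) · n^2) / n^4    [power of a power]
= ((n^80 · ((m^2)^16)) · n^2) / n^4    [product of powers]
= ((n^80 · m^32) · n^2) / n^4    [power of a power]
= m^32·n^78    [quotient of powers; product of powers]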